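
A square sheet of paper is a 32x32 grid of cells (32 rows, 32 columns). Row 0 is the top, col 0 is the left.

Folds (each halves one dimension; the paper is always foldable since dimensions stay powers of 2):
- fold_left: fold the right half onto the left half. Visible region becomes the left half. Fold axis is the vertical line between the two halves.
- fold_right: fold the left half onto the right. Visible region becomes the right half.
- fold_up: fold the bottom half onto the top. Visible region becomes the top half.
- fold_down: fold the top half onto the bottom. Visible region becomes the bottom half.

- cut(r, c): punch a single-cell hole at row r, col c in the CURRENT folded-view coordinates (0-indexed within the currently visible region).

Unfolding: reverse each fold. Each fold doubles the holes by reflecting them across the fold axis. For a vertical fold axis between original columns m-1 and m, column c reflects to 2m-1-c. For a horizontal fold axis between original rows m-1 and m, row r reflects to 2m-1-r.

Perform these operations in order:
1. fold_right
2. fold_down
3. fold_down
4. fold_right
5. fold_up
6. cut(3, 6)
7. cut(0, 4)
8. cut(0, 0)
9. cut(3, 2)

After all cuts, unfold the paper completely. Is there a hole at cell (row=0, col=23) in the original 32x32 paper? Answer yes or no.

Op 1 fold_right: fold axis v@16; visible region now rows[0,32) x cols[16,32) = 32x16
Op 2 fold_down: fold axis h@16; visible region now rows[16,32) x cols[16,32) = 16x16
Op 3 fold_down: fold axis h@24; visible region now rows[24,32) x cols[16,32) = 8x16
Op 4 fold_right: fold axis v@24; visible region now rows[24,32) x cols[24,32) = 8x8
Op 5 fold_up: fold axis h@28; visible region now rows[24,28) x cols[24,32) = 4x8
Op 6 cut(3, 6): punch at orig (27,30); cuts so far [(27, 30)]; region rows[24,28) x cols[24,32) = 4x8
Op 7 cut(0, 4): punch at orig (24,28); cuts so far [(24, 28), (27, 30)]; region rows[24,28) x cols[24,32) = 4x8
Op 8 cut(0, 0): punch at orig (24,24); cuts so far [(24, 24), (24, 28), (27, 30)]; region rows[24,28) x cols[24,32) = 4x8
Op 9 cut(3, 2): punch at orig (27,26); cuts so far [(24, 24), (24, 28), (27, 26), (27, 30)]; region rows[24,28) x cols[24,32) = 4x8
Unfold 1 (reflect across h@28): 8 holes -> [(24, 24), (24, 28), (27, 26), (27, 30), (28, 26), (28, 30), (31, 24), (31, 28)]
Unfold 2 (reflect across v@24): 16 holes -> [(24, 19), (24, 23), (24, 24), (24, 28), (27, 17), (27, 21), (27, 26), (27, 30), (28, 17), (28, 21), (28, 26), (28, 30), (31, 19), (31, 23), (31, 24), (31, 28)]
Unfold 3 (reflect across h@24): 32 holes -> [(16, 19), (16, 23), (16, 24), (16, 28), (19, 17), (19, 21), (19, 26), (19, 30), (20, 17), (20, 21), (20, 26), (20, 30), (23, 19), (23, 23), (23, 24), (23, 28), (24, 19), (24, 23), (24, 24), (24, 28), (27, 17), (27, 21), (27, 26), (27, 30), (28, 17), (28, 21), (28, 26), (28, 30), (31, 19), (31, 23), (31, 24), (31, 28)]
Unfold 4 (reflect across h@16): 64 holes -> [(0, 19), (0, 23), (0, 24), (0, 28), (3, 17), (3, 21), (3, 26), (3, 30), (4, 17), (4, 21), (4, 26), (4, 30), (7, 19), (7, 23), (7, 24), (7, 28), (8, 19), (8, 23), (8, 24), (8, 28), (11, 17), (11, 21), (11, 26), (11, 30), (12, 17), (12, 21), (12, 26), (12, 30), (15, 19), (15, 23), (15, 24), (15, 28), (16, 19), (16, 23), (16, 24), (16, 28), (19, 17), (19, 21), (19, 26), (19, 30), (20, 17), (20, 21), (20, 26), (20, 30), (23, 19), (23, 23), (23, 24), (23, 28), (24, 19), (24, 23), (24, 24), (24, 28), (27, 17), (27, 21), (27, 26), (27, 30), (28, 17), (28, 21), (28, 26), (28, 30), (31, 19), (31, 23), (31, 24), (31, 28)]
Unfold 5 (reflect across v@16): 128 holes -> [(0, 3), (0, 7), (0, 8), (0, 12), (0, 19), (0, 23), (0, 24), (0, 28), (3, 1), (3, 5), (3, 10), (3, 14), (3, 17), (3, 21), (3, 26), (3, 30), (4, 1), (4, 5), (4, 10), (4, 14), (4, 17), (4, 21), (4, 26), (4, 30), (7, 3), (7, 7), (7, 8), (7, 12), (7, 19), (7, 23), (7, 24), (7, 28), (8, 3), (8, 7), (8, 8), (8, 12), (8, 19), (8, 23), (8, 24), (8, 28), (11, 1), (11, 5), (11, 10), (11, 14), (11, 17), (11, 21), (11, 26), (11, 30), (12, 1), (12, 5), (12, 10), (12, 14), (12, 17), (12, 21), (12, 26), (12, 30), (15, 3), (15, 7), (15, 8), (15, 12), (15, 19), (15, 23), (15, 24), (15, 28), (16, 3), (16, 7), (16, 8), (16, 12), (16, 19), (16, 23), (16, 24), (16, 28), (19, 1), (19, 5), (19, 10), (19, 14), (19, 17), (19, 21), (19, 26), (19, 30), (20, 1), (20, 5), (20, 10), (20, 14), (20, 17), (20, 21), (20, 26), (20, 30), (23, 3), (23, 7), (23, 8), (23, 12), (23, 19), (23, 23), (23, 24), (23, 28), (24, 3), (24, 7), (24, 8), (24, 12), (24, 19), (24, 23), (24, 24), (24, 28), (27, 1), (27, 5), (27, 10), (27, 14), (27, 17), (27, 21), (27, 26), (27, 30), (28, 1), (28, 5), (28, 10), (28, 14), (28, 17), (28, 21), (28, 26), (28, 30), (31, 3), (31, 7), (31, 8), (31, 12), (31, 19), (31, 23), (31, 24), (31, 28)]
Holes: [(0, 3), (0, 7), (0, 8), (0, 12), (0, 19), (0, 23), (0, 24), (0, 28), (3, 1), (3, 5), (3, 10), (3, 14), (3, 17), (3, 21), (3, 26), (3, 30), (4, 1), (4, 5), (4, 10), (4, 14), (4, 17), (4, 21), (4, 26), (4, 30), (7, 3), (7, 7), (7, 8), (7, 12), (7, 19), (7, 23), (7, 24), (7, 28), (8, 3), (8, 7), (8, 8), (8, 12), (8, 19), (8, 23), (8, 24), (8, 28), (11, 1), (11, 5), (11, 10), (11, 14), (11, 17), (11, 21), (11, 26), (11, 30), (12, 1), (12, 5), (12, 10), (12, 14), (12, 17), (12, 21), (12, 26), (12, 30), (15, 3), (15, 7), (15, 8), (15, 12), (15, 19), (15, 23), (15, 24), (15, 28), (16, 3), (16, 7), (16, 8), (16, 12), (16, 19), (16, 23), (16, 24), (16, 28), (19, 1), (19, 5), (19, 10), (19, 14), (19, 17), (19, 21), (19, 26), (19, 30), (20, 1), (20, 5), (20, 10), (20, 14), (20, 17), (20, 21), (20, 26), (20, 30), (23, 3), (23, 7), (23, 8), (23, 12), (23, 19), (23, 23), (23, 24), (23, 28), (24, 3), (24, 7), (24, 8), (24, 12), (24, 19), (24, 23), (24, 24), (24, 28), (27, 1), (27, 5), (27, 10), (27, 14), (27, 17), (27, 21), (27, 26), (27, 30), (28, 1), (28, 5), (28, 10), (28, 14), (28, 17), (28, 21), (28, 26), (28, 30), (31, 3), (31, 7), (31, 8), (31, 12), (31, 19), (31, 23), (31, 24), (31, 28)]

Answer: yes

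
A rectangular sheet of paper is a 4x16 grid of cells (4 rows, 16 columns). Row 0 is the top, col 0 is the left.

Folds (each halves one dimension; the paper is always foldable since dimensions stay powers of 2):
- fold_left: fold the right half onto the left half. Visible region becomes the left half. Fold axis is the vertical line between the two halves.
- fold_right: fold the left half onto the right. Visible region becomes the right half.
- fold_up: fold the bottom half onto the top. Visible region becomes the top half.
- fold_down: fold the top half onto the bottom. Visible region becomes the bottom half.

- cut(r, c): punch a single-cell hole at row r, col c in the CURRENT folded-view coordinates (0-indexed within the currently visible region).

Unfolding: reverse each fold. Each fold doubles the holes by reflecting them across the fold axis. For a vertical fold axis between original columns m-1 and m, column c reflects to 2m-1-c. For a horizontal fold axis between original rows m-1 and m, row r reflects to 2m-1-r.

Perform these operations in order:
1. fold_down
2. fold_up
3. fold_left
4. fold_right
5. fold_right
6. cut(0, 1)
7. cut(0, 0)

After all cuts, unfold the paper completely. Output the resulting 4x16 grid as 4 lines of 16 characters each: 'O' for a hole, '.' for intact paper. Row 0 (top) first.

Answer: OOOOOOOOOOOOOOOO
OOOOOOOOOOOOOOOO
OOOOOOOOOOOOOOOO
OOOOOOOOOOOOOOOO

Derivation:
Op 1 fold_down: fold axis h@2; visible region now rows[2,4) x cols[0,16) = 2x16
Op 2 fold_up: fold axis h@3; visible region now rows[2,3) x cols[0,16) = 1x16
Op 3 fold_left: fold axis v@8; visible region now rows[2,3) x cols[0,8) = 1x8
Op 4 fold_right: fold axis v@4; visible region now rows[2,3) x cols[4,8) = 1x4
Op 5 fold_right: fold axis v@6; visible region now rows[2,3) x cols[6,8) = 1x2
Op 6 cut(0, 1): punch at orig (2,7); cuts so far [(2, 7)]; region rows[2,3) x cols[6,8) = 1x2
Op 7 cut(0, 0): punch at orig (2,6); cuts so far [(2, 6), (2, 7)]; region rows[2,3) x cols[6,8) = 1x2
Unfold 1 (reflect across v@6): 4 holes -> [(2, 4), (2, 5), (2, 6), (2, 7)]
Unfold 2 (reflect across v@4): 8 holes -> [(2, 0), (2, 1), (2, 2), (2, 3), (2, 4), (2, 5), (2, 6), (2, 7)]
Unfold 3 (reflect across v@8): 16 holes -> [(2, 0), (2, 1), (2, 2), (2, 3), (2, 4), (2, 5), (2, 6), (2, 7), (2, 8), (2, 9), (2, 10), (2, 11), (2, 12), (2, 13), (2, 14), (2, 15)]
Unfold 4 (reflect across h@3): 32 holes -> [(2, 0), (2, 1), (2, 2), (2, 3), (2, 4), (2, 5), (2, 6), (2, 7), (2, 8), (2, 9), (2, 10), (2, 11), (2, 12), (2, 13), (2, 14), (2, 15), (3, 0), (3, 1), (3, 2), (3, 3), (3, 4), (3, 5), (3, 6), (3, 7), (3, 8), (3, 9), (3, 10), (3, 11), (3, 12), (3, 13), (3, 14), (3, 15)]
Unfold 5 (reflect across h@2): 64 holes -> [(0, 0), (0, 1), (0, 2), (0, 3), (0, 4), (0, 5), (0, 6), (0, 7), (0, 8), (0, 9), (0, 10), (0, 11), (0, 12), (0, 13), (0, 14), (0, 15), (1, 0), (1, 1), (1, 2), (1, 3), (1, 4), (1, 5), (1, 6), (1, 7), (1, 8), (1, 9), (1, 10), (1, 11), (1, 12), (1, 13), (1, 14), (1, 15), (2, 0), (2, 1), (2, 2), (2, 3), (2, 4), (2, 5), (2, 6), (2, 7), (2, 8), (2, 9), (2, 10), (2, 11), (2, 12), (2, 13), (2, 14), (2, 15), (3, 0), (3, 1), (3, 2), (3, 3), (3, 4), (3, 5), (3, 6), (3, 7), (3, 8), (3, 9), (3, 10), (3, 11), (3, 12), (3, 13), (3, 14), (3, 15)]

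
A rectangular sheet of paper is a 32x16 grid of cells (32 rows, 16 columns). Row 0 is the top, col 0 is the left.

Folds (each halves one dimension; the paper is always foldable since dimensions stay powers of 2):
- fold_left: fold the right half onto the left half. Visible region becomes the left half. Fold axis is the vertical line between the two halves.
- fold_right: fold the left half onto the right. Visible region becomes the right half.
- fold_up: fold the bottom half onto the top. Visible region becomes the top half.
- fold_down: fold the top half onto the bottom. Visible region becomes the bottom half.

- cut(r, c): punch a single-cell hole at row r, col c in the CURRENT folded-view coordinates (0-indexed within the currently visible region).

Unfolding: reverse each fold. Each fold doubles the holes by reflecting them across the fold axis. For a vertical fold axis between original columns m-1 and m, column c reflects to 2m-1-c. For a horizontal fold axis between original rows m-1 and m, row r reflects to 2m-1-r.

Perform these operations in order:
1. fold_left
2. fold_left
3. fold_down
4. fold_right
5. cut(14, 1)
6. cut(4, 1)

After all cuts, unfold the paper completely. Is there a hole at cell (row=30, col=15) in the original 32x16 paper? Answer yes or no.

Op 1 fold_left: fold axis v@8; visible region now rows[0,32) x cols[0,8) = 32x8
Op 2 fold_left: fold axis v@4; visible region now rows[0,32) x cols[0,4) = 32x4
Op 3 fold_down: fold axis h@16; visible region now rows[16,32) x cols[0,4) = 16x4
Op 4 fold_right: fold axis v@2; visible region now rows[16,32) x cols[2,4) = 16x2
Op 5 cut(14, 1): punch at orig (30,3); cuts so far [(30, 3)]; region rows[16,32) x cols[2,4) = 16x2
Op 6 cut(4, 1): punch at orig (20,3); cuts so far [(20, 3), (30, 3)]; region rows[16,32) x cols[2,4) = 16x2
Unfold 1 (reflect across v@2): 4 holes -> [(20, 0), (20, 3), (30, 0), (30, 3)]
Unfold 2 (reflect across h@16): 8 holes -> [(1, 0), (1, 3), (11, 0), (11, 3), (20, 0), (20, 3), (30, 0), (30, 3)]
Unfold 3 (reflect across v@4): 16 holes -> [(1, 0), (1, 3), (1, 4), (1, 7), (11, 0), (11, 3), (11, 4), (11, 7), (20, 0), (20, 3), (20, 4), (20, 7), (30, 0), (30, 3), (30, 4), (30, 7)]
Unfold 4 (reflect across v@8): 32 holes -> [(1, 0), (1, 3), (1, 4), (1, 7), (1, 8), (1, 11), (1, 12), (1, 15), (11, 0), (11, 3), (11, 4), (11, 7), (11, 8), (11, 11), (11, 12), (11, 15), (20, 0), (20, 3), (20, 4), (20, 7), (20, 8), (20, 11), (20, 12), (20, 15), (30, 0), (30, 3), (30, 4), (30, 7), (30, 8), (30, 11), (30, 12), (30, 15)]
Holes: [(1, 0), (1, 3), (1, 4), (1, 7), (1, 8), (1, 11), (1, 12), (1, 15), (11, 0), (11, 3), (11, 4), (11, 7), (11, 8), (11, 11), (11, 12), (11, 15), (20, 0), (20, 3), (20, 4), (20, 7), (20, 8), (20, 11), (20, 12), (20, 15), (30, 0), (30, 3), (30, 4), (30, 7), (30, 8), (30, 11), (30, 12), (30, 15)]

Answer: yes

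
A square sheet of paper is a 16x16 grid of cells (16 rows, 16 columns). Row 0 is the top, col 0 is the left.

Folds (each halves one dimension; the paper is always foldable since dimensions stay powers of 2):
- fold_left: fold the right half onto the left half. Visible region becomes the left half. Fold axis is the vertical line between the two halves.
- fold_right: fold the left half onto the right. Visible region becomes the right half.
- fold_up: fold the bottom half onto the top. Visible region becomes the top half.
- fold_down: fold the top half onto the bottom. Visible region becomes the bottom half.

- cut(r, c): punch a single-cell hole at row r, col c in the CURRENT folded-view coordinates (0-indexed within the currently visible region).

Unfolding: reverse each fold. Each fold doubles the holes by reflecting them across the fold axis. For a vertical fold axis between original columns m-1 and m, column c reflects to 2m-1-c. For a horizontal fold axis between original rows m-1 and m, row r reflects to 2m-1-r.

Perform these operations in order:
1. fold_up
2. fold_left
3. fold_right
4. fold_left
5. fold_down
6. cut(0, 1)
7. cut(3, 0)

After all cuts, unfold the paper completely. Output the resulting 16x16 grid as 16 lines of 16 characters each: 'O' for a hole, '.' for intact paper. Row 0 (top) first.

Answer: O..OO..OO..OO..O
................
................
.OO..OO..OO..OO.
.OO..OO..OO..OO.
................
................
O..OO..OO..OO..O
O..OO..OO..OO..O
................
................
.OO..OO..OO..OO.
.OO..OO..OO..OO.
................
................
O..OO..OO..OO..O

Derivation:
Op 1 fold_up: fold axis h@8; visible region now rows[0,8) x cols[0,16) = 8x16
Op 2 fold_left: fold axis v@8; visible region now rows[0,8) x cols[0,8) = 8x8
Op 3 fold_right: fold axis v@4; visible region now rows[0,8) x cols[4,8) = 8x4
Op 4 fold_left: fold axis v@6; visible region now rows[0,8) x cols[4,6) = 8x2
Op 5 fold_down: fold axis h@4; visible region now rows[4,8) x cols[4,6) = 4x2
Op 6 cut(0, 1): punch at orig (4,5); cuts so far [(4, 5)]; region rows[4,8) x cols[4,6) = 4x2
Op 7 cut(3, 0): punch at orig (7,4); cuts so far [(4, 5), (7, 4)]; region rows[4,8) x cols[4,6) = 4x2
Unfold 1 (reflect across h@4): 4 holes -> [(0, 4), (3, 5), (4, 5), (7, 4)]
Unfold 2 (reflect across v@6): 8 holes -> [(0, 4), (0, 7), (3, 5), (3, 6), (4, 5), (4, 6), (7, 4), (7, 7)]
Unfold 3 (reflect across v@4): 16 holes -> [(0, 0), (0, 3), (0, 4), (0, 7), (3, 1), (3, 2), (3, 5), (3, 6), (4, 1), (4, 2), (4, 5), (4, 6), (7, 0), (7, 3), (7, 4), (7, 7)]
Unfold 4 (reflect across v@8): 32 holes -> [(0, 0), (0, 3), (0, 4), (0, 7), (0, 8), (0, 11), (0, 12), (0, 15), (3, 1), (3, 2), (3, 5), (3, 6), (3, 9), (3, 10), (3, 13), (3, 14), (4, 1), (4, 2), (4, 5), (4, 6), (4, 9), (4, 10), (4, 13), (4, 14), (7, 0), (7, 3), (7, 4), (7, 7), (7, 8), (7, 11), (7, 12), (7, 15)]
Unfold 5 (reflect across h@8): 64 holes -> [(0, 0), (0, 3), (0, 4), (0, 7), (0, 8), (0, 11), (0, 12), (0, 15), (3, 1), (3, 2), (3, 5), (3, 6), (3, 9), (3, 10), (3, 13), (3, 14), (4, 1), (4, 2), (4, 5), (4, 6), (4, 9), (4, 10), (4, 13), (4, 14), (7, 0), (7, 3), (7, 4), (7, 7), (7, 8), (7, 11), (7, 12), (7, 15), (8, 0), (8, 3), (8, 4), (8, 7), (8, 8), (8, 11), (8, 12), (8, 15), (11, 1), (11, 2), (11, 5), (11, 6), (11, 9), (11, 10), (11, 13), (11, 14), (12, 1), (12, 2), (12, 5), (12, 6), (12, 9), (12, 10), (12, 13), (12, 14), (15, 0), (15, 3), (15, 4), (15, 7), (15, 8), (15, 11), (15, 12), (15, 15)]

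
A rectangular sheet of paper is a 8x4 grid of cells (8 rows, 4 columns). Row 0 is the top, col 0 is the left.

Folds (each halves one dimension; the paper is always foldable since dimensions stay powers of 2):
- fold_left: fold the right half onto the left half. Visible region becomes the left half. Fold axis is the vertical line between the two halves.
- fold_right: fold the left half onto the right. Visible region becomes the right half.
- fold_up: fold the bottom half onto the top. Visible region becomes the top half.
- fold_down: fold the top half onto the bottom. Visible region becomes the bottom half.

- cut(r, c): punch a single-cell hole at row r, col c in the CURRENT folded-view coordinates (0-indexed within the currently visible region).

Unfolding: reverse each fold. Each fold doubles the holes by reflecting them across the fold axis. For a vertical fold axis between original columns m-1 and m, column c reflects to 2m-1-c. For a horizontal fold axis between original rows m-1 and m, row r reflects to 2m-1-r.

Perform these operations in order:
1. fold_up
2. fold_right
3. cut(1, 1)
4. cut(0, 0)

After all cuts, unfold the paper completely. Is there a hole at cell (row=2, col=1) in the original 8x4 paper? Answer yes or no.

Answer: no

Derivation:
Op 1 fold_up: fold axis h@4; visible region now rows[0,4) x cols[0,4) = 4x4
Op 2 fold_right: fold axis v@2; visible region now rows[0,4) x cols[2,4) = 4x2
Op 3 cut(1, 1): punch at orig (1,3); cuts so far [(1, 3)]; region rows[0,4) x cols[2,4) = 4x2
Op 4 cut(0, 0): punch at orig (0,2); cuts so far [(0, 2), (1, 3)]; region rows[0,4) x cols[2,4) = 4x2
Unfold 1 (reflect across v@2): 4 holes -> [(0, 1), (0, 2), (1, 0), (1, 3)]
Unfold 2 (reflect across h@4): 8 holes -> [(0, 1), (0, 2), (1, 0), (1, 3), (6, 0), (6, 3), (7, 1), (7, 2)]
Holes: [(0, 1), (0, 2), (1, 0), (1, 3), (6, 0), (6, 3), (7, 1), (7, 2)]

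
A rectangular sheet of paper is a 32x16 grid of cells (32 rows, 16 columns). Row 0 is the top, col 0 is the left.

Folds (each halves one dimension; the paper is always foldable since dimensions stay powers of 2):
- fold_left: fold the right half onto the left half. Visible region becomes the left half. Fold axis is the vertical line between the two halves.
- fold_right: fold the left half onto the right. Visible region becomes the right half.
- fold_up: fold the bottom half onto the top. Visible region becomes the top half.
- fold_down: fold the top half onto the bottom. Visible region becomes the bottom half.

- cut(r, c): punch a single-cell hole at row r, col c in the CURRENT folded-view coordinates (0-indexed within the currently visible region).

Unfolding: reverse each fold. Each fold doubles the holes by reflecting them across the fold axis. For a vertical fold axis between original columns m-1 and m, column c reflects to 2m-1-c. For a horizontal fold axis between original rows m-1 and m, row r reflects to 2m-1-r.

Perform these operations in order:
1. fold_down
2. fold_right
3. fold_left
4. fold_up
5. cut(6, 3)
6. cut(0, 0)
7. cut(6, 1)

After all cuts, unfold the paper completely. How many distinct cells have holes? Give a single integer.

Op 1 fold_down: fold axis h@16; visible region now rows[16,32) x cols[0,16) = 16x16
Op 2 fold_right: fold axis v@8; visible region now rows[16,32) x cols[8,16) = 16x8
Op 3 fold_left: fold axis v@12; visible region now rows[16,32) x cols[8,12) = 16x4
Op 4 fold_up: fold axis h@24; visible region now rows[16,24) x cols[8,12) = 8x4
Op 5 cut(6, 3): punch at orig (22,11); cuts so far [(22, 11)]; region rows[16,24) x cols[8,12) = 8x4
Op 6 cut(0, 0): punch at orig (16,8); cuts so far [(16, 8), (22, 11)]; region rows[16,24) x cols[8,12) = 8x4
Op 7 cut(6, 1): punch at orig (22,9); cuts so far [(16, 8), (22, 9), (22, 11)]; region rows[16,24) x cols[8,12) = 8x4
Unfold 1 (reflect across h@24): 6 holes -> [(16, 8), (22, 9), (22, 11), (25, 9), (25, 11), (31, 8)]
Unfold 2 (reflect across v@12): 12 holes -> [(16, 8), (16, 15), (22, 9), (22, 11), (22, 12), (22, 14), (25, 9), (25, 11), (25, 12), (25, 14), (31, 8), (31, 15)]
Unfold 3 (reflect across v@8): 24 holes -> [(16, 0), (16, 7), (16, 8), (16, 15), (22, 1), (22, 3), (22, 4), (22, 6), (22, 9), (22, 11), (22, 12), (22, 14), (25, 1), (25, 3), (25, 4), (25, 6), (25, 9), (25, 11), (25, 12), (25, 14), (31, 0), (31, 7), (31, 8), (31, 15)]
Unfold 4 (reflect across h@16): 48 holes -> [(0, 0), (0, 7), (0, 8), (0, 15), (6, 1), (6, 3), (6, 4), (6, 6), (6, 9), (6, 11), (6, 12), (6, 14), (9, 1), (9, 3), (9, 4), (9, 6), (9, 9), (9, 11), (9, 12), (9, 14), (15, 0), (15, 7), (15, 8), (15, 15), (16, 0), (16, 7), (16, 8), (16, 15), (22, 1), (22, 3), (22, 4), (22, 6), (22, 9), (22, 11), (22, 12), (22, 14), (25, 1), (25, 3), (25, 4), (25, 6), (25, 9), (25, 11), (25, 12), (25, 14), (31, 0), (31, 7), (31, 8), (31, 15)]

Answer: 48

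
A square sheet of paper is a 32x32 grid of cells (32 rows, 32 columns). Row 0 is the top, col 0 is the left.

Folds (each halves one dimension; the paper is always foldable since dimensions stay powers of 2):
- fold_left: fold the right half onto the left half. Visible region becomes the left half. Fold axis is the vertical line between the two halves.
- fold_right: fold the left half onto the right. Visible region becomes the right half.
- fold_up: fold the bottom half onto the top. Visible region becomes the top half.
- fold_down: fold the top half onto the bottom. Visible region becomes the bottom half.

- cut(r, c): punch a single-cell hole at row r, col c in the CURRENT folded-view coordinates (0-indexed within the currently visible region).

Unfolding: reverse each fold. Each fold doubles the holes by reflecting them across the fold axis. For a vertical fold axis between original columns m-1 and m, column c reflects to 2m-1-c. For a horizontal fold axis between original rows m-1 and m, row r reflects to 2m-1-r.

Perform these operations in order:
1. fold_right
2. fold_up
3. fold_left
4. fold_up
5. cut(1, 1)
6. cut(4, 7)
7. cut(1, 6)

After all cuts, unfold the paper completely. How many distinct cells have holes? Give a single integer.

Op 1 fold_right: fold axis v@16; visible region now rows[0,32) x cols[16,32) = 32x16
Op 2 fold_up: fold axis h@16; visible region now rows[0,16) x cols[16,32) = 16x16
Op 3 fold_left: fold axis v@24; visible region now rows[0,16) x cols[16,24) = 16x8
Op 4 fold_up: fold axis h@8; visible region now rows[0,8) x cols[16,24) = 8x8
Op 5 cut(1, 1): punch at orig (1,17); cuts so far [(1, 17)]; region rows[0,8) x cols[16,24) = 8x8
Op 6 cut(4, 7): punch at orig (4,23); cuts so far [(1, 17), (4, 23)]; region rows[0,8) x cols[16,24) = 8x8
Op 7 cut(1, 6): punch at orig (1,22); cuts so far [(1, 17), (1, 22), (4, 23)]; region rows[0,8) x cols[16,24) = 8x8
Unfold 1 (reflect across h@8): 6 holes -> [(1, 17), (1, 22), (4, 23), (11, 23), (14, 17), (14, 22)]
Unfold 2 (reflect across v@24): 12 holes -> [(1, 17), (1, 22), (1, 25), (1, 30), (4, 23), (4, 24), (11, 23), (11, 24), (14, 17), (14, 22), (14, 25), (14, 30)]
Unfold 3 (reflect across h@16): 24 holes -> [(1, 17), (1, 22), (1, 25), (1, 30), (4, 23), (4, 24), (11, 23), (11, 24), (14, 17), (14, 22), (14, 25), (14, 30), (17, 17), (17, 22), (17, 25), (17, 30), (20, 23), (20, 24), (27, 23), (27, 24), (30, 17), (30, 22), (30, 25), (30, 30)]
Unfold 4 (reflect across v@16): 48 holes -> [(1, 1), (1, 6), (1, 9), (1, 14), (1, 17), (1, 22), (1, 25), (1, 30), (4, 7), (4, 8), (4, 23), (4, 24), (11, 7), (11, 8), (11, 23), (11, 24), (14, 1), (14, 6), (14, 9), (14, 14), (14, 17), (14, 22), (14, 25), (14, 30), (17, 1), (17, 6), (17, 9), (17, 14), (17, 17), (17, 22), (17, 25), (17, 30), (20, 7), (20, 8), (20, 23), (20, 24), (27, 7), (27, 8), (27, 23), (27, 24), (30, 1), (30, 6), (30, 9), (30, 14), (30, 17), (30, 22), (30, 25), (30, 30)]

Answer: 48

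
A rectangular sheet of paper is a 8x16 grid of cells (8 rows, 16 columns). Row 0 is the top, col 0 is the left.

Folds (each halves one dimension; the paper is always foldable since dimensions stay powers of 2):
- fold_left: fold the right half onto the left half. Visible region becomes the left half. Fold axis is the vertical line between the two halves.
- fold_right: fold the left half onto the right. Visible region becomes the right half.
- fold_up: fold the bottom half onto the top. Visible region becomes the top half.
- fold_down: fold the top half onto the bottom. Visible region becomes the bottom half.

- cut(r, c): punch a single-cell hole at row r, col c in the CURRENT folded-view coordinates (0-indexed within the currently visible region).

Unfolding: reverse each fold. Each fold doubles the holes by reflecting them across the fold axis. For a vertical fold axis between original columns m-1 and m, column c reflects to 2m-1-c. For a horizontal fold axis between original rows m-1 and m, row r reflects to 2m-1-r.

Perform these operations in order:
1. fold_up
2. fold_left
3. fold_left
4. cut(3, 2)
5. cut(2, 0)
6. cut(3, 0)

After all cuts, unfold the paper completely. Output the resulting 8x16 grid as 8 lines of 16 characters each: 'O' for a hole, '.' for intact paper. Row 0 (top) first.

Answer: ................
................
O......OO......O
O.O..O.OO.O..O.O
O.O..O.OO.O..O.O
O......OO......O
................
................

Derivation:
Op 1 fold_up: fold axis h@4; visible region now rows[0,4) x cols[0,16) = 4x16
Op 2 fold_left: fold axis v@8; visible region now rows[0,4) x cols[0,8) = 4x8
Op 3 fold_left: fold axis v@4; visible region now rows[0,4) x cols[0,4) = 4x4
Op 4 cut(3, 2): punch at orig (3,2); cuts so far [(3, 2)]; region rows[0,4) x cols[0,4) = 4x4
Op 5 cut(2, 0): punch at orig (2,0); cuts so far [(2, 0), (3, 2)]; region rows[0,4) x cols[0,4) = 4x4
Op 6 cut(3, 0): punch at orig (3,0); cuts so far [(2, 0), (3, 0), (3, 2)]; region rows[0,4) x cols[0,4) = 4x4
Unfold 1 (reflect across v@4): 6 holes -> [(2, 0), (2, 7), (3, 0), (3, 2), (3, 5), (3, 7)]
Unfold 2 (reflect across v@8): 12 holes -> [(2, 0), (2, 7), (2, 8), (2, 15), (3, 0), (3, 2), (3, 5), (3, 7), (3, 8), (3, 10), (3, 13), (3, 15)]
Unfold 3 (reflect across h@4): 24 holes -> [(2, 0), (2, 7), (2, 8), (2, 15), (3, 0), (3, 2), (3, 5), (3, 7), (3, 8), (3, 10), (3, 13), (3, 15), (4, 0), (4, 2), (4, 5), (4, 7), (4, 8), (4, 10), (4, 13), (4, 15), (5, 0), (5, 7), (5, 8), (5, 15)]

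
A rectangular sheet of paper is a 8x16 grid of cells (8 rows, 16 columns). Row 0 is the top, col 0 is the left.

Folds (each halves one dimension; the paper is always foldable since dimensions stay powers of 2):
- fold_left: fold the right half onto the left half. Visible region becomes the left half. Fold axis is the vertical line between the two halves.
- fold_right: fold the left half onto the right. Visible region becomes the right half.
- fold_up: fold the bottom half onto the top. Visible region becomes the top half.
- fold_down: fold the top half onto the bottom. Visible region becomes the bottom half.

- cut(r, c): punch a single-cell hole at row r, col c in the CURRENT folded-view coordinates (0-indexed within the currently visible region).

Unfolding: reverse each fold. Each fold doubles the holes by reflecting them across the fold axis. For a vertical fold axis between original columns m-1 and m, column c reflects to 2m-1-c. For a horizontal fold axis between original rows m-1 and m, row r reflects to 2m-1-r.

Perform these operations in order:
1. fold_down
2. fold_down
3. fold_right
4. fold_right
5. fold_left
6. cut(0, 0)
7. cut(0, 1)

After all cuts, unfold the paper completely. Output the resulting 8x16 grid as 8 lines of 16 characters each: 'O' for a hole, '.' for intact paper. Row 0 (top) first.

Answer: ................
OOOOOOOOOOOOOOOO
OOOOOOOOOOOOOOOO
................
................
OOOOOOOOOOOOOOOO
OOOOOOOOOOOOOOOO
................

Derivation:
Op 1 fold_down: fold axis h@4; visible region now rows[4,8) x cols[0,16) = 4x16
Op 2 fold_down: fold axis h@6; visible region now rows[6,8) x cols[0,16) = 2x16
Op 3 fold_right: fold axis v@8; visible region now rows[6,8) x cols[8,16) = 2x8
Op 4 fold_right: fold axis v@12; visible region now rows[6,8) x cols[12,16) = 2x4
Op 5 fold_left: fold axis v@14; visible region now rows[6,8) x cols[12,14) = 2x2
Op 6 cut(0, 0): punch at orig (6,12); cuts so far [(6, 12)]; region rows[6,8) x cols[12,14) = 2x2
Op 7 cut(0, 1): punch at orig (6,13); cuts so far [(6, 12), (6, 13)]; region rows[6,8) x cols[12,14) = 2x2
Unfold 1 (reflect across v@14): 4 holes -> [(6, 12), (6, 13), (6, 14), (6, 15)]
Unfold 2 (reflect across v@12): 8 holes -> [(6, 8), (6, 9), (6, 10), (6, 11), (6, 12), (6, 13), (6, 14), (6, 15)]
Unfold 3 (reflect across v@8): 16 holes -> [(6, 0), (6, 1), (6, 2), (6, 3), (6, 4), (6, 5), (6, 6), (6, 7), (6, 8), (6, 9), (6, 10), (6, 11), (6, 12), (6, 13), (6, 14), (6, 15)]
Unfold 4 (reflect across h@6): 32 holes -> [(5, 0), (5, 1), (5, 2), (5, 3), (5, 4), (5, 5), (5, 6), (5, 7), (5, 8), (5, 9), (5, 10), (5, 11), (5, 12), (5, 13), (5, 14), (5, 15), (6, 0), (6, 1), (6, 2), (6, 3), (6, 4), (6, 5), (6, 6), (6, 7), (6, 8), (6, 9), (6, 10), (6, 11), (6, 12), (6, 13), (6, 14), (6, 15)]
Unfold 5 (reflect across h@4): 64 holes -> [(1, 0), (1, 1), (1, 2), (1, 3), (1, 4), (1, 5), (1, 6), (1, 7), (1, 8), (1, 9), (1, 10), (1, 11), (1, 12), (1, 13), (1, 14), (1, 15), (2, 0), (2, 1), (2, 2), (2, 3), (2, 4), (2, 5), (2, 6), (2, 7), (2, 8), (2, 9), (2, 10), (2, 11), (2, 12), (2, 13), (2, 14), (2, 15), (5, 0), (5, 1), (5, 2), (5, 3), (5, 4), (5, 5), (5, 6), (5, 7), (5, 8), (5, 9), (5, 10), (5, 11), (5, 12), (5, 13), (5, 14), (5, 15), (6, 0), (6, 1), (6, 2), (6, 3), (6, 4), (6, 5), (6, 6), (6, 7), (6, 8), (6, 9), (6, 10), (6, 11), (6, 12), (6, 13), (6, 14), (6, 15)]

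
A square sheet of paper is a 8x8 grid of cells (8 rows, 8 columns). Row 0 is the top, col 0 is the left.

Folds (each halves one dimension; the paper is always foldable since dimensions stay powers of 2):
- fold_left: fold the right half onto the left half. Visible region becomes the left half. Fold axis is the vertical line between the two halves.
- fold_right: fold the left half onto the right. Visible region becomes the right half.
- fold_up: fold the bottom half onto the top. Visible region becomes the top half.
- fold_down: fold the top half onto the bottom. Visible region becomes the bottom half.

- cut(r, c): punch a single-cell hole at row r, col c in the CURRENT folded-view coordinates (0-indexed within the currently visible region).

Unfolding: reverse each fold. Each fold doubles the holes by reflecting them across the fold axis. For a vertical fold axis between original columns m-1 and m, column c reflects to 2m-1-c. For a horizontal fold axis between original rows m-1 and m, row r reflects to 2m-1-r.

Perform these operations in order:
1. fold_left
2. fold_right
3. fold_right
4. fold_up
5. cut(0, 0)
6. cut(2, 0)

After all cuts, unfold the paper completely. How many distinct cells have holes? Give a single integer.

Answer: 32

Derivation:
Op 1 fold_left: fold axis v@4; visible region now rows[0,8) x cols[0,4) = 8x4
Op 2 fold_right: fold axis v@2; visible region now rows[0,8) x cols[2,4) = 8x2
Op 3 fold_right: fold axis v@3; visible region now rows[0,8) x cols[3,4) = 8x1
Op 4 fold_up: fold axis h@4; visible region now rows[0,4) x cols[3,4) = 4x1
Op 5 cut(0, 0): punch at orig (0,3); cuts so far [(0, 3)]; region rows[0,4) x cols[3,4) = 4x1
Op 6 cut(2, 0): punch at orig (2,3); cuts so far [(0, 3), (2, 3)]; region rows[0,4) x cols[3,4) = 4x1
Unfold 1 (reflect across h@4): 4 holes -> [(0, 3), (2, 3), (5, 3), (7, 3)]
Unfold 2 (reflect across v@3): 8 holes -> [(0, 2), (0, 3), (2, 2), (2, 3), (5, 2), (5, 3), (7, 2), (7, 3)]
Unfold 3 (reflect across v@2): 16 holes -> [(0, 0), (0, 1), (0, 2), (0, 3), (2, 0), (2, 1), (2, 2), (2, 3), (5, 0), (5, 1), (5, 2), (5, 3), (7, 0), (7, 1), (7, 2), (7, 3)]
Unfold 4 (reflect across v@4): 32 holes -> [(0, 0), (0, 1), (0, 2), (0, 3), (0, 4), (0, 5), (0, 6), (0, 7), (2, 0), (2, 1), (2, 2), (2, 3), (2, 4), (2, 5), (2, 6), (2, 7), (5, 0), (5, 1), (5, 2), (5, 3), (5, 4), (5, 5), (5, 6), (5, 7), (7, 0), (7, 1), (7, 2), (7, 3), (7, 4), (7, 5), (7, 6), (7, 7)]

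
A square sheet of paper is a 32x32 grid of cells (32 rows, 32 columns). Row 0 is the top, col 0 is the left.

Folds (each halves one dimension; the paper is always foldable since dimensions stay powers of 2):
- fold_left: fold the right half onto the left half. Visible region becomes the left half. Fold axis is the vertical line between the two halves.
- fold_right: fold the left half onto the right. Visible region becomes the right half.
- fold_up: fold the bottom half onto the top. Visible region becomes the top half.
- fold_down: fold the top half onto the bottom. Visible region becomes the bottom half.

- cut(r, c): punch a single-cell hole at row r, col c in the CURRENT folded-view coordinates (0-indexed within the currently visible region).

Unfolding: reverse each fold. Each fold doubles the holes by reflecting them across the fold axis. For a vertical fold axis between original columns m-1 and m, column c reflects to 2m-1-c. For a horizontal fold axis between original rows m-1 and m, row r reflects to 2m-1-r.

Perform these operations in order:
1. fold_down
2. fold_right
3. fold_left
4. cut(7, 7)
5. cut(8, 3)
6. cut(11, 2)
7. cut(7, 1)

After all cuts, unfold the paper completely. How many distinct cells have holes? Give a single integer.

Answer: 32

Derivation:
Op 1 fold_down: fold axis h@16; visible region now rows[16,32) x cols[0,32) = 16x32
Op 2 fold_right: fold axis v@16; visible region now rows[16,32) x cols[16,32) = 16x16
Op 3 fold_left: fold axis v@24; visible region now rows[16,32) x cols[16,24) = 16x8
Op 4 cut(7, 7): punch at orig (23,23); cuts so far [(23, 23)]; region rows[16,32) x cols[16,24) = 16x8
Op 5 cut(8, 3): punch at orig (24,19); cuts so far [(23, 23), (24, 19)]; region rows[16,32) x cols[16,24) = 16x8
Op 6 cut(11, 2): punch at orig (27,18); cuts so far [(23, 23), (24, 19), (27, 18)]; region rows[16,32) x cols[16,24) = 16x8
Op 7 cut(7, 1): punch at orig (23,17); cuts so far [(23, 17), (23, 23), (24, 19), (27, 18)]; region rows[16,32) x cols[16,24) = 16x8
Unfold 1 (reflect across v@24): 8 holes -> [(23, 17), (23, 23), (23, 24), (23, 30), (24, 19), (24, 28), (27, 18), (27, 29)]
Unfold 2 (reflect across v@16): 16 holes -> [(23, 1), (23, 7), (23, 8), (23, 14), (23, 17), (23, 23), (23, 24), (23, 30), (24, 3), (24, 12), (24, 19), (24, 28), (27, 2), (27, 13), (27, 18), (27, 29)]
Unfold 3 (reflect across h@16): 32 holes -> [(4, 2), (4, 13), (4, 18), (4, 29), (7, 3), (7, 12), (7, 19), (7, 28), (8, 1), (8, 7), (8, 8), (8, 14), (8, 17), (8, 23), (8, 24), (8, 30), (23, 1), (23, 7), (23, 8), (23, 14), (23, 17), (23, 23), (23, 24), (23, 30), (24, 3), (24, 12), (24, 19), (24, 28), (27, 2), (27, 13), (27, 18), (27, 29)]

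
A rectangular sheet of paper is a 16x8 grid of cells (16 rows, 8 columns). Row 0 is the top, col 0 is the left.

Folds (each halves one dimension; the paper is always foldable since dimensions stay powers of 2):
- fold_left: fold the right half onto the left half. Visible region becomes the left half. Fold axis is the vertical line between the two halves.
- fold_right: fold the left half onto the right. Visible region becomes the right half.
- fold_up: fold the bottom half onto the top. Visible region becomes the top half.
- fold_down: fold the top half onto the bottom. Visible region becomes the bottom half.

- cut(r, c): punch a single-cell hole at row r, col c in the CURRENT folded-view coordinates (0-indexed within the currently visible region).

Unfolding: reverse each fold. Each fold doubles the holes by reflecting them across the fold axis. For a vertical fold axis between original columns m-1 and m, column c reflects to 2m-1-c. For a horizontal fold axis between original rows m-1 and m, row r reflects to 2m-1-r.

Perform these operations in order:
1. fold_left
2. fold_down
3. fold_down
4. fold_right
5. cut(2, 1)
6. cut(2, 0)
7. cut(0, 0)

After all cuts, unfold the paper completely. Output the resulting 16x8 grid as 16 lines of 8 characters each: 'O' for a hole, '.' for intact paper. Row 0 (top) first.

Answer: ........
OOOOOOOO
........
.OO..OO.
.OO..OO.
........
OOOOOOOO
........
........
OOOOOOOO
........
.OO..OO.
.OO..OO.
........
OOOOOOOO
........

Derivation:
Op 1 fold_left: fold axis v@4; visible region now rows[0,16) x cols[0,4) = 16x4
Op 2 fold_down: fold axis h@8; visible region now rows[8,16) x cols[0,4) = 8x4
Op 3 fold_down: fold axis h@12; visible region now rows[12,16) x cols[0,4) = 4x4
Op 4 fold_right: fold axis v@2; visible region now rows[12,16) x cols[2,4) = 4x2
Op 5 cut(2, 1): punch at orig (14,3); cuts so far [(14, 3)]; region rows[12,16) x cols[2,4) = 4x2
Op 6 cut(2, 0): punch at orig (14,2); cuts so far [(14, 2), (14, 3)]; region rows[12,16) x cols[2,4) = 4x2
Op 7 cut(0, 0): punch at orig (12,2); cuts so far [(12, 2), (14, 2), (14, 3)]; region rows[12,16) x cols[2,4) = 4x2
Unfold 1 (reflect across v@2): 6 holes -> [(12, 1), (12, 2), (14, 0), (14, 1), (14, 2), (14, 3)]
Unfold 2 (reflect across h@12): 12 holes -> [(9, 0), (9, 1), (9, 2), (9, 3), (11, 1), (11, 2), (12, 1), (12, 2), (14, 0), (14, 1), (14, 2), (14, 3)]
Unfold 3 (reflect across h@8): 24 holes -> [(1, 0), (1, 1), (1, 2), (1, 3), (3, 1), (3, 2), (4, 1), (4, 2), (6, 0), (6, 1), (6, 2), (6, 3), (9, 0), (9, 1), (9, 2), (9, 3), (11, 1), (11, 2), (12, 1), (12, 2), (14, 0), (14, 1), (14, 2), (14, 3)]
Unfold 4 (reflect across v@4): 48 holes -> [(1, 0), (1, 1), (1, 2), (1, 3), (1, 4), (1, 5), (1, 6), (1, 7), (3, 1), (3, 2), (3, 5), (3, 6), (4, 1), (4, 2), (4, 5), (4, 6), (6, 0), (6, 1), (6, 2), (6, 3), (6, 4), (6, 5), (6, 6), (6, 7), (9, 0), (9, 1), (9, 2), (9, 3), (9, 4), (9, 5), (9, 6), (9, 7), (11, 1), (11, 2), (11, 5), (11, 6), (12, 1), (12, 2), (12, 5), (12, 6), (14, 0), (14, 1), (14, 2), (14, 3), (14, 4), (14, 5), (14, 6), (14, 7)]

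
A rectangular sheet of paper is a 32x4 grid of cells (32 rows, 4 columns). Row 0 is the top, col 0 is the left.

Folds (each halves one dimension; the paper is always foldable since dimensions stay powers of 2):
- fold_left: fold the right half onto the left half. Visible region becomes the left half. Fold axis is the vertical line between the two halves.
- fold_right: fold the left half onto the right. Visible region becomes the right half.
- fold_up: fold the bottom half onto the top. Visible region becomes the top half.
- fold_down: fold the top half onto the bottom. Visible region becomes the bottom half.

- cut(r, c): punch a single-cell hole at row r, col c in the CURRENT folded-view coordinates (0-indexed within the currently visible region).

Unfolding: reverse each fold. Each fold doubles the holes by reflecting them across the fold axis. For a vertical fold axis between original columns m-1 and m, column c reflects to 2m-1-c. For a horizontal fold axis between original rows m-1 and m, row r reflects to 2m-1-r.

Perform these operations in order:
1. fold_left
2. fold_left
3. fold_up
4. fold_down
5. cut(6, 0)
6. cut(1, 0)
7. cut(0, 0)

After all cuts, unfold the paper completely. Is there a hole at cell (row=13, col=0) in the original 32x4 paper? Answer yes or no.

Op 1 fold_left: fold axis v@2; visible region now rows[0,32) x cols[0,2) = 32x2
Op 2 fold_left: fold axis v@1; visible region now rows[0,32) x cols[0,1) = 32x1
Op 3 fold_up: fold axis h@16; visible region now rows[0,16) x cols[0,1) = 16x1
Op 4 fold_down: fold axis h@8; visible region now rows[8,16) x cols[0,1) = 8x1
Op 5 cut(6, 0): punch at orig (14,0); cuts so far [(14, 0)]; region rows[8,16) x cols[0,1) = 8x1
Op 6 cut(1, 0): punch at orig (9,0); cuts so far [(9, 0), (14, 0)]; region rows[8,16) x cols[0,1) = 8x1
Op 7 cut(0, 0): punch at orig (8,0); cuts so far [(8, 0), (9, 0), (14, 0)]; region rows[8,16) x cols[0,1) = 8x1
Unfold 1 (reflect across h@8): 6 holes -> [(1, 0), (6, 0), (7, 0), (8, 0), (9, 0), (14, 0)]
Unfold 2 (reflect across h@16): 12 holes -> [(1, 0), (6, 0), (7, 0), (8, 0), (9, 0), (14, 0), (17, 0), (22, 0), (23, 0), (24, 0), (25, 0), (30, 0)]
Unfold 3 (reflect across v@1): 24 holes -> [(1, 0), (1, 1), (6, 0), (6, 1), (7, 0), (7, 1), (8, 0), (8, 1), (9, 0), (9, 1), (14, 0), (14, 1), (17, 0), (17, 1), (22, 0), (22, 1), (23, 0), (23, 1), (24, 0), (24, 1), (25, 0), (25, 1), (30, 0), (30, 1)]
Unfold 4 (reflect across v@2): 48 holes -> [(1, 0), (1, 1), (1, 2), (1, 3), (6, 0), (6, 1), (6, 2), (6, 3), (7, 0), (7, 1), (7, 2), (7, 3), (8, 0), (8, 1), (8, 2), (8, 3), (9, 0), (9, 1), (9, 2), (9, 3), (14, 0), (14, 1), (14, 2), (14, 3), (17, 0), (17, 1), (17, 2), (17, 3), (22, 0), (22, 1), (22, 2), (22, 3), (23, 0), (23, 1), (23, 2), (23, 3), (24, 0), (24, 1), (24, 2), (24, 3), (25, 0), (25, 1), (25, 2), (25, 3), (30, 0), (30, 1), (30, 2), (30, 3)]
Holes: [(1, 0), (1, 1), (1, 2), (1, 3), (6, 0), (6, 1), (6, 2), (6, 3), (7, 0), (7, 1), (7, 2), (7, 3), (8, 0), (8, 1), (8, 2), (8, 3), (9, 0), (9, 1), (9, 2), (9, 3), (14, 0), (14, 1), (14, 2), (14, 3), (17, 0), (17, 1), (17, 2), (17, 3), (22, 0), (22, 1), (22, 2), (22, 3), (23, 0), (23, 1), (23, 2), (23, 3), (24, 0), (24, 1), (24, 2), (24, 3), (25, 0), (25, 1), (25, 2), (25, 3), (30, 0), (30, 1), (30, 2), (30, 3)]

Answer: no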